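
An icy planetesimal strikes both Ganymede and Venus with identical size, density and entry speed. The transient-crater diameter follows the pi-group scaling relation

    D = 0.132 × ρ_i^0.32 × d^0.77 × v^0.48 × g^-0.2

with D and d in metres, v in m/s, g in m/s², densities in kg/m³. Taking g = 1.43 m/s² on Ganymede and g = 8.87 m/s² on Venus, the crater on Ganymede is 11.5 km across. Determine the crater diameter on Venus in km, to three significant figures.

All impactor-dependent factors cancel in the ratio, leaving D_Venus/D_Ganymede = (g_Venus/g_Ganymede)^-0.2.
(8.87/1.43)^-0.2 = 6.203^-0.2 = 0.6942
D_Venus = 0.6942 × 11.5 km = 7.98 km

D ≈ 7.98 km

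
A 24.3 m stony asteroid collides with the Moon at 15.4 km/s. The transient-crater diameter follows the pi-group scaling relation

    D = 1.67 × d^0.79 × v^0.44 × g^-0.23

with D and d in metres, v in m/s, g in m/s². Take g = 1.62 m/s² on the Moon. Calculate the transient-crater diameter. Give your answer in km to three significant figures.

In SI units: v = 15400 m/s.
d^0.79 = 24.3^0.79 = 12.43
v^0.44 = 15400^0.44 = 69.58
g^-0.23 = 1.62^-0.23 = 0.8950
D = 1.67 × 12.43 × 69.58 × 0.8950 = 1293 m
   = 1.293 km

D ≈ 1.29 km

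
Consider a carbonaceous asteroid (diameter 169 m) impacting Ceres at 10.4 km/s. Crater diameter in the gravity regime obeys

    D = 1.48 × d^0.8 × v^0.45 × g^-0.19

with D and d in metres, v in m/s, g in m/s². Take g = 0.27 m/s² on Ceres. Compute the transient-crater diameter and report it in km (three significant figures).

D ≈ 7.38 km

In SI units: v = 10400 m/s.
d^0.8 = 169^0.8 = 60.58
v^0.45 = 10400^0.45 = 64.22
g^-0.19 = 0.27^-0.19 = 1.282
D = 1.48 × 60.58 × 64.22 × 1.282 = 7382 m
   = 7.382 km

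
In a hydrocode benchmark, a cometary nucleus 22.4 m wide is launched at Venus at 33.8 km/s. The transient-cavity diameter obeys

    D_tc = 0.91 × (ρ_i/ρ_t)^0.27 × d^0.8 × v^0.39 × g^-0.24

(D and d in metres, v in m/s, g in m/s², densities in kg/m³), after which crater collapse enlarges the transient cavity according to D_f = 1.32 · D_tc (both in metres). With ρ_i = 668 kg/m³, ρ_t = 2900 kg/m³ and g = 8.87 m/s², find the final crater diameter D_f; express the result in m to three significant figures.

D_f ≈ 336 m

v = 33800 m/s.
(ρ_i/ρ_t)^0.27 = (668/2900)^0.27 = 0.6727
d^0.8 = 22.4^0.8 = 12.03
v^0.39 = 33800^0.39 = 58.38
g^-0.24 = 8.87^-0.24 = 0.5922
D_tc = 0.91 × 0.6727 × 12.03 × 58.38 × 0.5922 = 254.6 m
D_f = 1.32 × 254.6 = 336.1 m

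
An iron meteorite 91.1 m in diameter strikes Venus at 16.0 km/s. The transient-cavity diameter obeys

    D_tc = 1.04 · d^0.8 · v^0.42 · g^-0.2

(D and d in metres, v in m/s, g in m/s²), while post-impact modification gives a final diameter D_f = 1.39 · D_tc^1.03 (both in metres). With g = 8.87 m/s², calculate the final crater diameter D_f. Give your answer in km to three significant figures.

D_f ≈ 2.50 km

v = 16000 m/s.
d^0.8 = 91.1^0.8 = 36.95
v^0.42 = 16000^0.42 = 58.31
g^-0.2 = 8.87^-0.2 = 0.6463
D_tc = 1.04 × 36.95 × 58.31 × 0.6463 = 1448 m
D_f = 1.39 × (1448)^1.03 = 2504 m
     = 2.504 km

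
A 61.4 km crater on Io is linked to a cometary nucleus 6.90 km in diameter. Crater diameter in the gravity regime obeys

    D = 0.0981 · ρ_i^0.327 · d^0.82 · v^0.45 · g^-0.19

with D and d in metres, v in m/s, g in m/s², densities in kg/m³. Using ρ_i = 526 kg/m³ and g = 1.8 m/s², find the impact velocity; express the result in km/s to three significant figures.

Rearranging for v: v = [D / (0.0981 · 526^0.327 · 6900^0.82 · 1.8^-0.19)]^(1/0.45).
D = 61400 m.
526^0.327 = 7.758
6900^0.82 = 1406
1.8^-0.19 = 0.8943
Denominator = 0.0981 × 7.758 × 1406 × 0.8943 = 956.9
D / 956.9 = 61400 / 956.9 = 64.17
v = 64.17^(1/0.45) = 64.17^2.2222 = 10381 m/s

v ≈ 10.4 km/s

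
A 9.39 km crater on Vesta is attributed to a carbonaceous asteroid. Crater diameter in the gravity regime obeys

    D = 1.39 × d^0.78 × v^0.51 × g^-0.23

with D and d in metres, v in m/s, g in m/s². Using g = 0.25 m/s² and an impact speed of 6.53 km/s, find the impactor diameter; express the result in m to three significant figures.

Rearranging for d: d = [D / (1.39 · 6530^0.51 · 0.25^-0.23)]^(1/0.78).
D = 9390 m.
6530^0.51 = 88.23
0.25^-0.23 = 1.376
Denominator = 1.39 × 88.23 × 1.376 = 168.8
D / 168.8 = 9390 / 168.8 = 55.63
d = 55.63^(1/0.78) = 55.63^1.2821 = 172.8 m

d ≈ 173 m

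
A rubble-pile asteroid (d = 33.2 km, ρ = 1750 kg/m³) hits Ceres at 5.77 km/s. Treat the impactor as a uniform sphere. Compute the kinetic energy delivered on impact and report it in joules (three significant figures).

d = 33200 m; v = 5770 m/s.
Mass m = (π/6) ρ d³ = (π/6) × 1750 × (33200)³ = 3.353 × 10^16 kg
E = ½ m v² = 0.5 × 3.353 × 10^16 × (5770)² = 5.582 × 10^23 J

E ≈ 5.58 × 10^23 J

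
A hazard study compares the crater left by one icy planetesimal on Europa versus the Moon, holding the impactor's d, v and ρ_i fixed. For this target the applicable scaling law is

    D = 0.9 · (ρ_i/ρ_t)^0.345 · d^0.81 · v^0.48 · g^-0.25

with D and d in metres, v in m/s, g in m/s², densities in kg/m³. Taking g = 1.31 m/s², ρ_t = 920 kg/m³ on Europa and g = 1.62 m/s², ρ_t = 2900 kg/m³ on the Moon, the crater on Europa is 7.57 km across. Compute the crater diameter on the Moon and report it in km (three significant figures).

The impactor-only factors (d, v, ρ_i) cancel in the ratio, leaving D_Moon/D_Europa = (g_Moon/g_Europa)^-0.25 · (ρ_t,Europa/ρ_t,Moon)^0.345.
(1.62/1.31)^-0.25 = 1.237^-0.25 = 0.9482
(920/2900)^0.345 = 0.3172^0.345 = 0.6729
Ratio = 0.9482 × 0.6729 = 0.6380
D_Moon = 0.6380 × 7.57 km = 4.83 km

D ≈ 4.83 km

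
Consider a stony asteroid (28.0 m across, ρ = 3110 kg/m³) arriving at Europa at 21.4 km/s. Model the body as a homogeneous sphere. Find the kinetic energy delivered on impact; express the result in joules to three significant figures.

E ≈ 8.19 × 10^15 J

v = 21400 m/s.
Mass m = (π/6) ρ d³ = (π/6) × 3110 × (28)³ = 3.575 × 10^7 kg
E = ½ m v² = 0.5 × 3.575 × 10^7 × (21400)² = 8.186 × 10^15 J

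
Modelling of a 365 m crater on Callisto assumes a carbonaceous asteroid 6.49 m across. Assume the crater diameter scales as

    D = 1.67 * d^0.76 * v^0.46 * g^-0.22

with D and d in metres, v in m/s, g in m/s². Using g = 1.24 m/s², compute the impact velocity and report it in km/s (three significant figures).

Rearranging for v: v = [D / (1.67 · 6.49^0.76 · 1.24^-0.22)]^(1/0.46).
6.49^0.76 = 4.143
1.24^-0.22 = 0.9538
Denominator = 1.67 × 4.143 × 0.9538 = 6.599
D / 6.599 = 365 / 6.599 = 55.31
v = 55.31^(1/0.46) = 55.31^2.1739 = 6147 m/s

v ≈ 6.15 km/s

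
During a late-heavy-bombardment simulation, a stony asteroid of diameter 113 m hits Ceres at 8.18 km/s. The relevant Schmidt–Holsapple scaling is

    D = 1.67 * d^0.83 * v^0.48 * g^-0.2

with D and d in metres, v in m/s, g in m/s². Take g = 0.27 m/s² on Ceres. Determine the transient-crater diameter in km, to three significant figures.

In SI units: v = 8180 m/s.
d^0.83 = 113^0.83 = 50.59
v^0.48 = 8180^0.48 = 75.53
g^-0.2 = 0.27^-0.2 = 1.299
D = 1.67 × 50.59 × 75.53 × 1.299 = 8289 m
   = 8.289 km

D ≈ 8.29 km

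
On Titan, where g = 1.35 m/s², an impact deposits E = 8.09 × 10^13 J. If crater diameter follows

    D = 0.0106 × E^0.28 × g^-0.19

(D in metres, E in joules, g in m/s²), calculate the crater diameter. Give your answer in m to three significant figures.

D ≈ 78.5 m

E^0.28 = (8.09 × 10^13)^0.28 = 7.838 × 10^3
g^-0.19 = 1.35^-0.19 = 0.9446
D = 0.0106 × 7.838 × 10^3 × 0.9446 = 78.48 m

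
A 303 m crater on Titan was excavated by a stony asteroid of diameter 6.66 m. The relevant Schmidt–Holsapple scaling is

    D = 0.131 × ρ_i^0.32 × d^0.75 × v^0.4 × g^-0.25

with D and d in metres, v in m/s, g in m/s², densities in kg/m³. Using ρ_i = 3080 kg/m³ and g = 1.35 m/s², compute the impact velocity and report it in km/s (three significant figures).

Rearranging for v: v = [D / (0.131 · 3080^0.32 · 6.66^0.75 · 1.35^-0.25)]^(1/0.4).
3080^0.32 = 13.07
6.66^0.75 = 4.146
1.35^-0.25 = 0.9277
Denominator = 0.131 × 13.07 × 4.146 × 0.9277 = 6.585
D / 6.585 = 303 / 6.585 = 46.01
v = 46.01^(1/0.4) = 46.01^2.5 = 14359 m/s

v ≈ 14.4 km/s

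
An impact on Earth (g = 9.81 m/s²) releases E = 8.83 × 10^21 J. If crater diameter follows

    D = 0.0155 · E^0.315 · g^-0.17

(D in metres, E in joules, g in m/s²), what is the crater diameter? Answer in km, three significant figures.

D ≈ 86.0 km

E^0.315 = (8.83 × 10^21)^0.315 = 8.184 × 10^6
g^-0.17 = 9.81^-0.17 = 0.6783
D = 0.0155 × 8.184 × 10^6 × 0.6783 = 86044 m
   = 86.04 km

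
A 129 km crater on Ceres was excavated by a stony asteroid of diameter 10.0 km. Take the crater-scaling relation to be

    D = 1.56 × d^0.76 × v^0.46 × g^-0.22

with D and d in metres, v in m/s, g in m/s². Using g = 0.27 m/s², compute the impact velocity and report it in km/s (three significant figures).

Rearranging for v: v = [D / (1.56 · 10000^0.76 · 0.27^-0.22)]^(1/0.46).
D = 129000 m.
10000^0.76 = 1096
0.27^-0.22 = 1.334
Denominator = 1.56 × 1096 × 1.334 = 2281
D / 2281 = 129000 / 2281 = 56.55
v = 56.55^(1/0.46) = 56.55^2.1739 = 6451 m/s

v ≈ 6.45 km/s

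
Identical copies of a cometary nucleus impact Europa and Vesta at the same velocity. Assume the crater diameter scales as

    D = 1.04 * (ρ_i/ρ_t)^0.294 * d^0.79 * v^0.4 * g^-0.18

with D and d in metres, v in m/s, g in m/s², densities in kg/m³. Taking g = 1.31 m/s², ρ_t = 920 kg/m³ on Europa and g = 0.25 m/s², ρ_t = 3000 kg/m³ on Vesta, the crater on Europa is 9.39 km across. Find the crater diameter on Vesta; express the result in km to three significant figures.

D ≈ 8.94 km

The impactor-only factors (d, v, ρ_i) cancel in the ratio, leaving D_Vesta/D_Europa = (g_Vesta/g_Europa)^-0.18 · (ρ_t,Europa/ρ_t,Vesta)^0.294.
(0.25/1.31)^-0.18 = 0.1908^-0.18 = 1.347
(920/3000)^0.294 = 0.3067^0.294 = 0.7065
Ratio = 1.347 × 0.7065 = 0.9517
D_Vesta = 0.9517 × 9.39 km = 8.94 km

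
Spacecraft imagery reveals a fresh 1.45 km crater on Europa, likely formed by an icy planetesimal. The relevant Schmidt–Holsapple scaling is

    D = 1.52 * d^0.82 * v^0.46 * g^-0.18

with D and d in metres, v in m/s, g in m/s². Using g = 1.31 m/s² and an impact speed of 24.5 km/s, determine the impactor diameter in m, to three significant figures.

Rearranging for d: d = [D / (1.52 · 24500^0.46 · 1.31^-0.18)]^(1/0.82).
D = 1450 m.
24500^0.46 = 104.5
1.31^-0.18 = 0.9526
Denominator = 1.52 × 104.5 × 0.9526 = 151.3
D / 151.3 = 1450 / 151.3 = 9.584
d = 9.584^(1/0.82) = 9.584^1.2195 = 15.74 m

d ≈ 15.7 m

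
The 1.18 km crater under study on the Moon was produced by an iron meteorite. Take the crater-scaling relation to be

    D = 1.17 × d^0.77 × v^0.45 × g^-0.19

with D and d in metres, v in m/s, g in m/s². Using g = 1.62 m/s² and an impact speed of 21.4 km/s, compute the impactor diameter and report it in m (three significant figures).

Rearranging for d: d = [D / (1.17 · 21400^0.45 · 1.62^-0.19)]^(1/0.77).
D = 1180 m.
21400^0.45 = 88.86
1.62^-0.19 = 0.9124
Denominator = 1.17 × 88.86 × 0.9124 = 94.86
D / 94.86 = 1180 / 94.86 = 12.44
d = 12.44^(1/0.77) = 12.44^1.2987 = 26.41 m

d ≈ 26.4 m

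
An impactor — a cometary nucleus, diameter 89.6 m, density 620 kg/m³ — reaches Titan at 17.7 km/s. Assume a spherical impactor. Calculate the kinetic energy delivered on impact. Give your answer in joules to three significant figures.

E ≈ 3.66 × 10^16 J

v = 17700 m/s.
Mass m = (π/6) ρ d³ = (π/6) × 620 × (89.6)³ = 2.335 × 10^8 kg
E = ½ m v² = 0.5 × 2.335 × 10^8 × (17700)² = 3.658 × 10^16 J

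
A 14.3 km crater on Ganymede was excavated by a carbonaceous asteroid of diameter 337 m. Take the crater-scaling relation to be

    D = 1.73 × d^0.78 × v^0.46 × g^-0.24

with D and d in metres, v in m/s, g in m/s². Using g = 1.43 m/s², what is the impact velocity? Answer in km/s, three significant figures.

v ≈ 20.5 km/s

Rearranging for v: v = [D / (1.73 · 337^0.78 · 1.43^-0.24)]^(1/0.46).
D = 14300 m.
337^0.78 = 93.66
1.43^-0.24 = 0.9177
Denominator = 1.73 × 93.66 × 0.9177 = 148.7
D / 148.7 = 14300 / 148.7 = 96.17
v = 96.17^(1/0.46) = 96.17^2.1739 = 20461 m/s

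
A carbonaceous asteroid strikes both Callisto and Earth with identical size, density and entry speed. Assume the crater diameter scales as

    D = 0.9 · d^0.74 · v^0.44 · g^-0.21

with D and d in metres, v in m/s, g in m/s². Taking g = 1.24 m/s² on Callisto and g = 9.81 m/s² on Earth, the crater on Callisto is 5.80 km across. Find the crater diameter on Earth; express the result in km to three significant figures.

D ≈ 3.76 km

All impactor-dependent factors cancel in the ratio, leaving D_Earth/D_Callisto = (g_Earth/g_Callisto)^-0.21.
(9.81/1.24)^-0.21 = 7.911^-0.21 = 0.6477
D_Earth = 0.6477 × 5.80 km = 3.76 km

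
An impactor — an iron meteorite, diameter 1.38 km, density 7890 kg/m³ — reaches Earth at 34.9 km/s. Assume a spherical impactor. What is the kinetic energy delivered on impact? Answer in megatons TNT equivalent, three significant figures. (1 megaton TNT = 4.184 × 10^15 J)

d = 1380 m; v = 34900 m/s.
Mass m = (π/6) ρ d³ = (π/6) × 7890 × (1380)³ = 1.086 × 10^13 kg
E = ½ m v² = 0.5 × 1.086 × 10^13 × (34900)² = 6.614 × 10^21 J
   = 6.614 × 10^21 / 4.184×10^15 = 1.581 × 10^6 Mt

E ≈ 1.58 × 10^6 Mt TNT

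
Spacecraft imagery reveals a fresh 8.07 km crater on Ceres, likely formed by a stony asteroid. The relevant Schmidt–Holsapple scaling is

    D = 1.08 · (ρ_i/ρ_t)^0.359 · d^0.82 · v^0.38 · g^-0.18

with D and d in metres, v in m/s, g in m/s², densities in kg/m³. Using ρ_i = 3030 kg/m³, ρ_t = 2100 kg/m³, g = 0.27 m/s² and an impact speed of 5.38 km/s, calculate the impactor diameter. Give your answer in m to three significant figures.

d ≈ 631 m

Rearranging for d: d = [D / (1.08 · (3030/2100)^0.359 · 5380^0.38 · 0.27^-0.18)]^(1/0.82).
D = 8070 m.
(3030/2100)^0.359 = 1.141
5380^0.38 = 26.16
0.27^-0.18 = 1.266
Denominator = 1.08 × 1.141 × 26.16 × 1.266 = 40.81
D / 40.81 = 8070 / 40.81 = 197.7
d = 197.7^(1/0.82) = 197.7^1.2195 = 630.9 m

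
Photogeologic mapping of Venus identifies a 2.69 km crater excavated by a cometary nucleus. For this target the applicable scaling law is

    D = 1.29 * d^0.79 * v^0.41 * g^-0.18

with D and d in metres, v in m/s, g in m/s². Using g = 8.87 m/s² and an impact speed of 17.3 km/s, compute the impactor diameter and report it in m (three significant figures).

d ≈ 165 m

Rearranging for d: d = [D / (1.29 · 17300^0.41 · 8.87^-0.18)]^(1/0.79).
D = 2690 m.
17300^0.41 = 54.65
8.87^-0.18 = 0.6751
Denominator = 1.29 × 54.65 × 0.6751 = 47.59
D / 47.59 = 2690 / 47.59 = 56.52
d = 56.52^(1/0.79) = 56.52^1.2658 = 165.2 m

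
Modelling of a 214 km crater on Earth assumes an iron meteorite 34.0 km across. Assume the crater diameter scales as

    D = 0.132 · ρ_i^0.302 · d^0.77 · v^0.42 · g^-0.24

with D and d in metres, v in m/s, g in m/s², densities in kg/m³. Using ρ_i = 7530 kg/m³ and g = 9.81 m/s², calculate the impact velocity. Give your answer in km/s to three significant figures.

v ≈ 18.1 km/s

Rearranging for v: v = [D / (0.132 · 7530^0.302 · 34000^0.77 · 9.81^-0.24)]^(1/0.42).
D = 214000 m.
7530^0.302 = 14.82
34000^0.77 = 3085
9.81^-0.24 = 0.5781
Denominator = 0.132 × 14.82 × 3085 × 0.5781 = 3489
D / 3489 = 214000 / 3489 = 61.34
v = 61.34^(1/0.42) = 61.34^2.381 = 18056 m/s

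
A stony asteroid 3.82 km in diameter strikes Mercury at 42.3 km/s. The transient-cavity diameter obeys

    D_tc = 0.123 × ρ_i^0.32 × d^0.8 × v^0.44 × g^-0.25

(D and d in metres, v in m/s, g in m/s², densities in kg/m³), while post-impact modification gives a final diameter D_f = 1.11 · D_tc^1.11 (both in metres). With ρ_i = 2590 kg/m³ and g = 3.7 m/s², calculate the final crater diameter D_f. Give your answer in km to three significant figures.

In SI: d = 3820 m, v = 42300 m/s.
ρ_i^0.32 = 2590^0.32 = 12.37
d^0.8 = 3820^0.8 = 733.9
v^0.44 = 42300^0.44 = 108.5
g^-0.25 = 3.7^-0.25 = 0.7210
D_tc = 0.123 × 12.37 × 733.9 × 108.5 × 0.7210 = 87350 m
D_f = 1.11 × (87350)^1.11 = 3.389 × 10^5 m
     = 338.9 km

D_f ≈ 339 km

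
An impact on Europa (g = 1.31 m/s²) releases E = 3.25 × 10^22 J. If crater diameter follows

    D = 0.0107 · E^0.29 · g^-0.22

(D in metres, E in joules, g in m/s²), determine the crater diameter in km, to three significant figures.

E^0.29 = (3.25 × 10^22)^0.29 = 3.376 × 10^6
g^-0.22 = 1.31^-0.22 = 0.9423
D = 0.0107 × 3.376 × 10^6 × 0.9423 = 34039 m
   = 34.04 km

D ≈ 34.0 km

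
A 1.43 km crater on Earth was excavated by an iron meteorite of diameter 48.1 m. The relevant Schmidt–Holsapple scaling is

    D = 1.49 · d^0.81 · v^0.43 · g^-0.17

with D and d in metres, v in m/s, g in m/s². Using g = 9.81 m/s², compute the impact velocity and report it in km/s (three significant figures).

v ≈ 14.4 km/s

Rearranging for v: v = [D / (1.49 · 48.1^0.81 · 9.81^-0.17)]^(1/0.43).
D = 1430 m.
48.1^0.81 = 23.04
9.81^-0.17 = 0.6783
Denominator = 1.49 × 23.04 × 0.6783 = 23.29
D / 23.29 = 1430 / 23.29 = 61.40
v = 61.40^(1/0.43) = 61.40^2.3256 = 14407 m/s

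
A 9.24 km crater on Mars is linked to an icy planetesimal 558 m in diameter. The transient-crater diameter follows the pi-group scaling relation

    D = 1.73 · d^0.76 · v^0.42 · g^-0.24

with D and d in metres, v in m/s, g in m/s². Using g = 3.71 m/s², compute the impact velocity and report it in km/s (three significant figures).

Rearranging for v: v = [D / (1.73 · 558^0.76 · 3.71^-0.24)]^(1/0.42).
D = 9240 m.
558^0.76 = 122.3
3.71^-0.24 = 0.7300
Denominator = 1.73 × 122.3 × 0.7300 = 154.5
D / 154.5 = 9240 / 154.5 = 59.81
v = 59.81^(1/0.42) = 59.81^2.381 = 17002 m/s

v ≈ 17.0 km/s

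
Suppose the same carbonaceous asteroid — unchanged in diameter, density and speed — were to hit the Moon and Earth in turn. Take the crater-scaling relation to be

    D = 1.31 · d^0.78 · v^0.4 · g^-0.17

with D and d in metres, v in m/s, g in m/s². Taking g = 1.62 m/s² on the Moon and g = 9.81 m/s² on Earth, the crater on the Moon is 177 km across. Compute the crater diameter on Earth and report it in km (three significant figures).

D ≈ 130 km

All impactor-dependent factors cancel in the ratio, leaving D_Earth/D_Moon = (g_Earth/g_Moon)^-0.17.
(9.81/1.62)^-0.17 = 6.056^-0.17 = 0.7363
D_Earth = 0.7363 × 177 km = 130 km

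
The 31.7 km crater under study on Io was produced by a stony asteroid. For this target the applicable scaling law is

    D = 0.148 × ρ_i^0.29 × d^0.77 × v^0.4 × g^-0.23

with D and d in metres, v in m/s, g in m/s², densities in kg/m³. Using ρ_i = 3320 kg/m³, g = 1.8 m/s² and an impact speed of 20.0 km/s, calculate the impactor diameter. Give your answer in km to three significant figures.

d ≈ 2.75 km

Rearranging for d: d = [D / (0.148 · 3320^0.29 · 20000^0.4 · 1.8^-0.23)]^(1/0.77).
D = 31700 m.
3320^0.29 = 10.50
20000^0.4 = 52.53
1.8^-0.23 = 0.8735
Denominator = 0.148 × 10.50 × 52.53 × 0.8735 = 71.31
D / 71.31 = 31700 / 71.31 = 444.5
d = 444.5^(1/0.77) = 444.5^1.2987 = 2747 m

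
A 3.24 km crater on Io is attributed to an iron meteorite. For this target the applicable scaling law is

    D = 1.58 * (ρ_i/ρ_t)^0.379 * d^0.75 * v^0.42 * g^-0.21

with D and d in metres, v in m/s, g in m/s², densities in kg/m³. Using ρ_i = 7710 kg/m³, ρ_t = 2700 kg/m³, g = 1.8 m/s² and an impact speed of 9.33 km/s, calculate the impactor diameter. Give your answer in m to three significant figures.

Rearranging for d: d = [D / (1.58 · (7710/2700)^0.379 · 9330^0.42 · 1.8^-0.21)]^(1/0.75).
D = 3240 m.
(7710/2700)^0.379 = 1.488
9330^0.42 = 46.49
1.8^-0.21 = 0.8839
Denominator = 1.58 × 1.488 × 46.49 × 0.8839 = 96.61
D / 96.61 = 3240 / 96.61 = 33.54
d = 33.54^(1/0.75) = 33.54^1.3333 = 108.2 m

d ≈ 108 m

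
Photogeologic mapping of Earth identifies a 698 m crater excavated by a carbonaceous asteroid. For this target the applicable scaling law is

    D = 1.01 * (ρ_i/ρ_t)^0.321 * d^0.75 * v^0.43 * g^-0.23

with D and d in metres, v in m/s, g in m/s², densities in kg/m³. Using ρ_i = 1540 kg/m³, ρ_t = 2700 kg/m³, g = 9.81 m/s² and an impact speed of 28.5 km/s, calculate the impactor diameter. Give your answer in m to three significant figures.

Rearranging for d: d = [D / (1.01 · (1540/2700)^0.321 · 28500^0.43 · 9.81^-0.23)]^(1/0.75).
(1540/2700)^0.321 = 0.8351
28500^0.43 = 82.33
9.81^-0.23 = 0.5914
Denominator = 1.01 × 0.8351 × 82.33 × 0.5914 = 41.07
D / 41.07 = 698 / 41.07 = 17.00
d = 17.00^(1/0.75) = 17.00^1.3333 = 43.71 m

d ≈ 43.7 m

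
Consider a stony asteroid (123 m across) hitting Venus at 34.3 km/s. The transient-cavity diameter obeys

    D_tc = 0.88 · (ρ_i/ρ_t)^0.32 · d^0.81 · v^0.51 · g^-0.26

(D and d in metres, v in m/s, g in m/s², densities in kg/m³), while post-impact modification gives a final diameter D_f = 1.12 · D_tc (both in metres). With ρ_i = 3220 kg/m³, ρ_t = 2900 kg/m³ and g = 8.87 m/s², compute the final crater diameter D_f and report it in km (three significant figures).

D_f ≈ 5.86 km

v = 34300 m/s.
(ρ_i/ρ_t)^0.32 = (3220/2900)^0.32 = 1.034
d^0.81 = 123^0.81 = 49.30
v^0.51 = 34300^0.51 = 205.6
g^-0.26 = 8.87^-0.26 = 0.5669
D_tc = 0.88 × 1.034 × 49.30 × 205.6 × 0.5669 = 5229 m
D_f = 1.12 × 5229 = 5856 m
     = 5.856 km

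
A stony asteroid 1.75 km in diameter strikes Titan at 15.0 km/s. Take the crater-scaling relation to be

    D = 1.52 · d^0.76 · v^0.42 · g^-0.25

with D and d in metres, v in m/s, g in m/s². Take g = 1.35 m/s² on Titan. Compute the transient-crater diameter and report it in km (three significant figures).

D ≈ 23.3 km

In SI units: d = 1750 m, v = 15000 m/s.
d^0.76 = 1750^0.76 = 291.5
v^0.42 = 15000^0.42 = 56.75
g^-0.25 = 1.35^-0.25 = 0.9277
D = 1.52 × 291.5 × 56.75 × 0.9277 = 23327 m
   = 23.33 km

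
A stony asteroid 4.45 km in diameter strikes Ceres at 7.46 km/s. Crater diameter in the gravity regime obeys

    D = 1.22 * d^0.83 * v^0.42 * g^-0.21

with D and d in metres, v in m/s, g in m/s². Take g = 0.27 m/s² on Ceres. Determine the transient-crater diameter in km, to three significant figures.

D ≈ 72.5 km

In SI units: d = 4450 m, v = 7460 m/s.
d^0.83 = 4450^0.83 = 1067
v^0.42 = 7460^0.42 = 42.32
g^-0.21 = 0.27^-0.21 = 1.316
D = 1.22 × 1067 × 42.32 × 1.316 = 72498 m
   = 72.50 km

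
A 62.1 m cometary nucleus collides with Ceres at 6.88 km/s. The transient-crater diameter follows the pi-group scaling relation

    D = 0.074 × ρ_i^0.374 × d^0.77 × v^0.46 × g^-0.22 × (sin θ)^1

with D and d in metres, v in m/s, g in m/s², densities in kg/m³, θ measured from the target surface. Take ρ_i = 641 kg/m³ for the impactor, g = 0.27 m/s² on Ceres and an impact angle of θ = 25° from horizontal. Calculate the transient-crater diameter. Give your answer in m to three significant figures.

In SI units: v = 6880 m/s.
ρ_i^0.374 = 641^0.374 = 11.21
d^0.77 = 62.1^0.77 = 24.03
v^0.46 = 6880^0.46 = 58.25
g^-0.22 = 0.27^-0.22 = 1.334
(sin 25°)^1 = 0.4226^1 = 0.4226
D = 0.074 × 11.21 × 24.03 × 58.25 × 1.334 × 0.4226 = 654.6 m

D ≈ 655 m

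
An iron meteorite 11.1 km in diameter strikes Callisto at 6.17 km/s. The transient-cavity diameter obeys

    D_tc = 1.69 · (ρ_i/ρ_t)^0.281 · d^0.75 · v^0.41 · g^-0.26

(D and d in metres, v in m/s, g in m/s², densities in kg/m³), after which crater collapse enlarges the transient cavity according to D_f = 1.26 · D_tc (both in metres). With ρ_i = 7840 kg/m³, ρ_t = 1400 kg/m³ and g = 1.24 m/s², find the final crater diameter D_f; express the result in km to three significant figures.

In SI: d = 11100 m, v = 6170 m/s.
(ρ_i/ρ_t)^0.281 = (7840/1400)^0.281 = 1.623
d^0.75 = 11100^0.75 = 1081
v^0.41 = 6170^0.41 = 35.81
g^-0.26 = 1.24^-0.26 = 0.9456
D_tc = 1.69 × 1.623 × 1081 × 35.81 × 0.9456 = 1.004 × 10^5 m
D_f = 1.26 × 1.004 × 10^5 = 1.265 × 10^5 m
     = 126.5 km

D_f ≈ 127 km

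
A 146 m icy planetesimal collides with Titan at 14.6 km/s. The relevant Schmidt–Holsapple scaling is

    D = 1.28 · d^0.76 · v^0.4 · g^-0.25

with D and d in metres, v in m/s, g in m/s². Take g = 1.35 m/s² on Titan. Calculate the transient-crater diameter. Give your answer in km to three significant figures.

In SI units: v = 14600 m/s.
d^0.76 = 146^0.76 = 44.15
v^0.4 = 14600^0.4 = 46.32
g^-0.25 = 1.35^-0.25 = 0.9277
D = 1.28 × 44.15 × 46.32 × 0.9277 = 2428 m
   = 2.428 km

D ≈ 2.43 km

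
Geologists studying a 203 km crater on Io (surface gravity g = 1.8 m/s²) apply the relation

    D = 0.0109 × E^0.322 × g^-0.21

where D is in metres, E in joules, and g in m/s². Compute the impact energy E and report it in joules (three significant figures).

Rearranging: E = [D / (0.0109 · g^-0.21)]^(1/0.322).
D = 203000 m.
g^-0.21 = 1.8^-0.21 = 0.8839
D / (0.0109 × 0.8839) = 203000 / (9.635 × 10^-3) = 2.107 × 10^7
E = (2.107 × 10^7)^3.1056 = 5.551 × 10^22 J

E ≈ 5.55 × 10^22 J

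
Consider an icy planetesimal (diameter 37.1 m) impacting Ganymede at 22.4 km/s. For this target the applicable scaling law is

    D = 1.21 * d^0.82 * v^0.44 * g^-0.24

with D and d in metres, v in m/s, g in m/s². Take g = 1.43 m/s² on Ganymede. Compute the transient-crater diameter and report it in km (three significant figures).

D ≈ 1.76 km

In SI units: v = 22400 m/s.
d^0.82 = 37.1^0.82 = 19.36
v^0.44 = 22400^0.44 = 82.06
g^-0.24 = 1.43^-0.24 = 0.9177
D = 1.21 × 19.36 × 82.06 × 0.9177 = 1764 m
   = 1.764 km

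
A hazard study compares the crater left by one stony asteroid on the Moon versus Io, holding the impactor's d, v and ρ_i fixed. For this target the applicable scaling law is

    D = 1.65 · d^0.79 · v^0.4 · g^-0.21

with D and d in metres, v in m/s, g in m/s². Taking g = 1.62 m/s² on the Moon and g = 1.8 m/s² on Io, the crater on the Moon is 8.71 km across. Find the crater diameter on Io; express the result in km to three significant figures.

D ≈ 8.52 km

All impactor-dependent factors cancel in the ratio, leaving D_Io/D_Moon = (g_Io/g_Moon)^-0.21.
(1.8/1.62)^-0.21 = 1.111^-0.21 = 0.9781
D_Io = 0.9781 × 8.71 km = 8.52 km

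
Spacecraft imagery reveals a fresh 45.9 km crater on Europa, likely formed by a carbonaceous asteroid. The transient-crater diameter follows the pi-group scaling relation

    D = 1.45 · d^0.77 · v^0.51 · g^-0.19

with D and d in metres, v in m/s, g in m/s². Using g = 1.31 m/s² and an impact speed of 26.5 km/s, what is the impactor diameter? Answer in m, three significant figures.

d ≈ 879 m

Rearranging for d: d = [D / (1.45 · 26500^0.51 · 1.31^-0.19)]^(1/0.77).
D = 45900 m.
26500^0.51 = 180.2
1.31^-0.19 = 0.9500
Denominator = 1.45 × 180.2 × 0.9500 = 248.2
D / 248.2 = 45900 / 248.2 = 184.9
d = 184.9^(1/0.77) = 184.9^1.2987 = 879.2 m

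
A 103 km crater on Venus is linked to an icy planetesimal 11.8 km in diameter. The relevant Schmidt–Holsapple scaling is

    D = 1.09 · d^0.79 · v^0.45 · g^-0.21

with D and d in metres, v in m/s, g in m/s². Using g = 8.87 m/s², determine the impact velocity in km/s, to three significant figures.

v ≈ 22.4 km/s

Rearranging for v: v = [D / (1.09 · 11800^0.79 · 8.87^-0.21)]^(1/0.45).
D = 103000 m.
11800^0.79 = 1647
8.87^-0.21 = 0.6323
Denominator = 1.09 × 1647 × 0.6323 = 1135
D / 1135 = 103000 / 1135 = 90.75
v = 90.75^(1/0.45) = 90.75^2.2222 = 22425 m/s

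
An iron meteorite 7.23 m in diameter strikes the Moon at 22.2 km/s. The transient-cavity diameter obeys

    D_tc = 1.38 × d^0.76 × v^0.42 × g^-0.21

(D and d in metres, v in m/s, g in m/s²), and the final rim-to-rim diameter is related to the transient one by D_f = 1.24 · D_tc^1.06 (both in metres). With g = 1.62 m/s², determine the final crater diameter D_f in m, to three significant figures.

v = 22200 m/s.
d^0.76 = 7.23^0.76 = 4.497
v^0.42 = 22200^0.42 = 66.91
g^-0.21 = 1.62^-0.21 = 0.9037
D_tc = 1.38 × 4.497 × 66.91 × 0.9037 = 375.2 m
D_f = 1.24 × (375.2)^1.06 = 664.0 m

D_f ≈ 664 m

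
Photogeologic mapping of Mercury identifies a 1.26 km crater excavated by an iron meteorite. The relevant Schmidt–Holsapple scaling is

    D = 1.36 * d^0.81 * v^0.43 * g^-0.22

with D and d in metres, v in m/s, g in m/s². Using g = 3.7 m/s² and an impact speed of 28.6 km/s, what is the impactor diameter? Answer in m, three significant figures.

d ≈ 28.3 m

Rearranging for d: d = [D / (1.36 · 28600^0.43 · 3.7^-0.22)]^(1/0.81).
D = 1260 m.
28600^0.43 = 82.46
3.7^-0.22 = 0.7499
Denominator = 1.36 × 82.46 × 0.7499 = 84.10
D / 84.10 = 1260 / 84.10 = 14.98
d = 14.98^(1/0.81) = 14.98^1.2346 = 28.27 m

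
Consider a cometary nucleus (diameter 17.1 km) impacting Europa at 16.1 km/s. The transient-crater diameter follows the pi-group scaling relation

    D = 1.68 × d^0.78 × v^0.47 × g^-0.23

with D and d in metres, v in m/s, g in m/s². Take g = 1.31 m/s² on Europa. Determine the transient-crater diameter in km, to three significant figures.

In SI units: d = 17100 m, v = 16100 m/s.
d^0.78 = 17100^0.78 = 2003
v^0.47 = 16100^0.47 = 94.89
g^-0.23 = 1.31^-0.23 = 0.9398
D = 1.68 × 2003 × 94.89 × 0.9398 = 3.001 × 10^5 m
   = 300.1 km

D ≈ 300 km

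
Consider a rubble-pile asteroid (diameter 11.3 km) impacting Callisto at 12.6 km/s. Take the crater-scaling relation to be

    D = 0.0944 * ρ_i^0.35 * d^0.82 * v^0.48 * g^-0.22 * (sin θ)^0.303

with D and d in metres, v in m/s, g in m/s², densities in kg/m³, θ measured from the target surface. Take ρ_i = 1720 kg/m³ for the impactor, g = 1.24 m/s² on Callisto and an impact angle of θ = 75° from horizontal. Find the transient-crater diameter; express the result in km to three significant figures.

In SI units: d = 11300 m, v = 12600 m/s.
ρ_i^0.35 = 1720^0.35 = 13.57
d^0.82 = 11300^0.82 = 2106
v^0.48 = 12600^0.48 = 92.93
g^-0.22 = 1.24^-0.22 = 0.9538
(sin 75°)^0.303 = 0.9659^0.303 = 0.9895
D = 0.0944 × 13.57 × 2106 × 92.93 × 0.9538 × 0.9895 = 2.366 × 10^5 m
   = 236.6 km

D ≈ 237 km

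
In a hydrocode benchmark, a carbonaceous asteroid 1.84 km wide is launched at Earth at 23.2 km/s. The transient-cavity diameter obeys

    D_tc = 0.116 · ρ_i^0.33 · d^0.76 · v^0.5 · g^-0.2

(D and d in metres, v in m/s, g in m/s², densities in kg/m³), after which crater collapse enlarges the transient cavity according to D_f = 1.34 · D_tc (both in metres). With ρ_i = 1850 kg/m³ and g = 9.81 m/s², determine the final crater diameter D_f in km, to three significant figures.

D_f ≈ 54.4 km

In SI: d = 1840 m, v = 23200 m/s.
ρ_i^0.33 = 1850^0.33 = 11.97
d^0.76 = 1840^0.76 = 302.9
v^0.5 = 23200^0.5 = 152.3
g^-0.2 = 9.81^-0.2 = 0.6334
D_tc = 0.116 × 11.97 × 302.9 × 152.3 × 0.6334 = 40570 m
D_f = 1.34 × 40570 = 54364 m
     = 54.36 km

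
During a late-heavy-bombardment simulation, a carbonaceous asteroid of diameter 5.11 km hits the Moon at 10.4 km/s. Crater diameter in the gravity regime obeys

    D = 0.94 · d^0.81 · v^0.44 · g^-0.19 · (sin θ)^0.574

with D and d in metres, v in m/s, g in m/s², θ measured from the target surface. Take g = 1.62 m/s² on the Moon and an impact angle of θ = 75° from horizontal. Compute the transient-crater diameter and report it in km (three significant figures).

In SI units: d = 5110 m, v = 10400 m/s.
d^0.81 = 5110^0.81 = 1009
v^0.44 = 10400^0.44 = 58.55
g^-0.19 = 1.62^-0.19 = 0.9124
(sin 75°)^0.574 = 0.9659^0.574 = 0.9803
D = 0.94 × 1009 × 58.55 × 0.9124 × 0.9803 = 49670 m
   = 49.67 km

D ≈ 49.7 km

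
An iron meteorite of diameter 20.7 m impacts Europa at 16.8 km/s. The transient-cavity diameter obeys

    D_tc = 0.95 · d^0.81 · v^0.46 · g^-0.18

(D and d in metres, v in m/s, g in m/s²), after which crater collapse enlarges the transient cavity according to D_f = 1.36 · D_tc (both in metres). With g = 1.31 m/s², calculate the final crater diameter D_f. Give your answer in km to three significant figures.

D_f ≈ 1.26 km

v = 16800 m/s.
d^0.81 = 20.7^0.81 = 11.64
v^0.46 = 16800^0.46 = 87.83
g^-0.18 = 1.31^-0.18 = 0.9526
D_tc = 0.95 × 11.64 × 87.83 × 0.9526 = 925.2 m
D_f = 1.36 × 925.2 = 1258 m
     = 1.258 km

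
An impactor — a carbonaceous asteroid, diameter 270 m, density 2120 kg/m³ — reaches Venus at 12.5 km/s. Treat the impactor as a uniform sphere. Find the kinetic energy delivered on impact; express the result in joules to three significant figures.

v = 12500 m/s.
Mass m = (π/6) ρ d³ = (π/6) × 2120 × (270)³ = 2.185 × 10^10 kg
E = ½ m v² = 0.5 × 2.185 × 10^10 × (12500)² = 1.707 × 10^18 J

E ≈ 1.71 × 10^18 J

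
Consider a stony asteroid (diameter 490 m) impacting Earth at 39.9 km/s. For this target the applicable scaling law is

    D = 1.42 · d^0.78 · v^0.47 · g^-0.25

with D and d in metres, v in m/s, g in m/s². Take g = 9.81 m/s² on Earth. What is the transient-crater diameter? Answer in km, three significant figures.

In SI units: v = 39900 m/s.
d^0.78 = 490^0.78 = 125.4
v^0.47 = 39900^0.47 = 145.4
g^-0.25 = 9.81^-0.25 = 0.5650
D = 1.42 × 125.4 × 145.4 × 0.5650 = 14628 m
   = 14.63 km

D ≈ 14.6 km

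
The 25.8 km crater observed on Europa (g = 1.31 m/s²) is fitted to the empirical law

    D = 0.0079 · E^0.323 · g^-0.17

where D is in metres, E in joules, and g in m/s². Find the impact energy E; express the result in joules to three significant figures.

Rearranging: E = [D / (0.0079 · g^-0.17)]^(1/0.323).
D = 25800 m.
g^-0.17 = 1.31^-0.17 = 0.9551
D / (0.0079 × 0.9551) = 25800 / (7.545 × 10^-3) = 3.419 × 10^6
E = (3.419 × 10^6)^3.096 = 1.694 × 10^20 J

E ≈ 1.69 × 10^20 J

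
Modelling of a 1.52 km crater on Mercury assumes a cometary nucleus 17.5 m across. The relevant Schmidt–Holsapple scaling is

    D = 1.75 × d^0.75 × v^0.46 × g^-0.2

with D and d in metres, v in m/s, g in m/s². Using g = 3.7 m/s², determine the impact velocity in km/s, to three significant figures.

Rearranging for v: v = [D / (1.75 · 17.5^0.75 · 3.7^-0.2)]^(1/0.46).
D = 1520 m.
17.5^0.75 = 8.556
3.7^-0.2 = 0.7698
Denominator = 1.75 × 8.556 × 0.7698 = 11.53
D / 11.53 = 1520 / 11.53 = 131.8
v = 131.8^(1/0.46) = 131.8^2.1739 = 40596 m/s

v ≈ 40.6 km/s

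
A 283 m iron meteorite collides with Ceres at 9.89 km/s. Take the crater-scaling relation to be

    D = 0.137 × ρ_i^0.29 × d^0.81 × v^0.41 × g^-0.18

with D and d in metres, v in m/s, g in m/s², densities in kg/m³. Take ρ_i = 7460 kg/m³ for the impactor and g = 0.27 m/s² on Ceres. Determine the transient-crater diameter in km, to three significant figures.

In SI units: v = 9890 m/s.
ρ_i^0.29 = 7460^0.29 = 13.28
d^0.81 = 283^0.81 = 96.82
v^0.41 = 9890^0.41 = 43.45
g^-0.18 = 0.27^-0.18 = 1.266
D = 0.137 × 13.28 × 96.82 × 43.45 × 1.266 = 9690 m
   = 9.690 km

D ≈ 9.69 km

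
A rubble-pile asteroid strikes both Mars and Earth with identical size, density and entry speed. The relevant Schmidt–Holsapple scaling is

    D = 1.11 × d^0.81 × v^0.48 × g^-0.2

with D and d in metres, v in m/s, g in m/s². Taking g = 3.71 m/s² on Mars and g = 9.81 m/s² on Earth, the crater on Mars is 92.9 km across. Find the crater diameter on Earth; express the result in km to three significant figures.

All impactor-dependent factors cancel in the ratio, leaving D_Earth/D_Mars = (g_Earth/g_Mars)^-0.2.
(9.81/3.71)^-0.2 = 2.644^-0.2 = 0.8233
D_Earth = 0.8233 × 92.9 km = 76.5 km

D ≈ 76.5 km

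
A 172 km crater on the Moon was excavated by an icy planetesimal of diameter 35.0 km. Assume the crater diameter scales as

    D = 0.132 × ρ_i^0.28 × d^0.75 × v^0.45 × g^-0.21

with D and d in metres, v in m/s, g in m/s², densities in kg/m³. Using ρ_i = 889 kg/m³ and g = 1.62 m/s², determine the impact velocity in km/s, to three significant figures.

v ≈ 19.0 km/s

Rearranging for v: v = [D / (0.132 · 889^0.28 · 35000^0.75 · 1.62^-0.21)]^(1/0.45).
D = 172000 m.
889^0.28 = 6.694
35000^0.75 = 2559
1.62^-0.21 = 0.9037
Denominator = 0.132 × 6.694 × 2559 × 0.9037 = 2043
D / 2043 = 172000 / 2043 = 84.19
v = 84.19^(1/0.45) = 84.19^2.2222 = 18981 m/s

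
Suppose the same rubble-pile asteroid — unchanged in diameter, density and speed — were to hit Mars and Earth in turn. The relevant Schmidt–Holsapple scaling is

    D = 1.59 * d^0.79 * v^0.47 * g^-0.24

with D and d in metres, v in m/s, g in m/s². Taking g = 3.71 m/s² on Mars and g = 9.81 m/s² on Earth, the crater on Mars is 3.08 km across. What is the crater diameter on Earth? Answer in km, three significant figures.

All impactor-dependent factors cancel in the ratio, leaving D_Earth/D_Mars = (g_Earth/g_Mars)^-0.24.
(9.81/3.71)^-0.24 = 2.644^-0.24 = 0.7919
D_Earth = 0.7919 × 3.08 km = 2.44 km

D ≈ 2.44 km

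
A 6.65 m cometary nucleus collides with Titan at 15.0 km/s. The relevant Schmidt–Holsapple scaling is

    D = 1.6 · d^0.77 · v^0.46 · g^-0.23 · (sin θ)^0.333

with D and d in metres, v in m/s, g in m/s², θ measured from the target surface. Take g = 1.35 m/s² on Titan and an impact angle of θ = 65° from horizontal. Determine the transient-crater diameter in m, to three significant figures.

In SI units: v = 15000 m/s.
d^0.77 = 6.65^0.77 = 4.301
v^0.46 = 15000^0.46 = 83.37
g^-0.23 = 1.35^-0.23 = 0.9333
(sin 65°)^0.333 = 0.9063^0.333 = 0.9678
D = 1.6 × 4.301 × 83.37 × 0.9333 × 0.9678 = 518.2 m

D ≈ 518 m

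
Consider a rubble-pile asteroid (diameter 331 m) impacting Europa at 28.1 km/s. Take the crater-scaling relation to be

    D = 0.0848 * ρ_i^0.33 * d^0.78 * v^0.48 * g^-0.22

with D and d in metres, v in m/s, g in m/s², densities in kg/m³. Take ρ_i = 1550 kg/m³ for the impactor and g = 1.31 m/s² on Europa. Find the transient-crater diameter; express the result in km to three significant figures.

In SI units: v = 28100 m/s.
ρ_i^0.33 = 1550^0.33 = 11.29
d^0.78 = 331^0.78 = 92.36
v^0.48 = 28100^0.48 = 136.6
g^-0.22 = 1.31^-0.22 = 0.9423
D = 0.0848 × 11.29 × 92.36 × 136.6 × 0.9423 = 11382 m
   = 11.38 km

D ≈ 11.4 km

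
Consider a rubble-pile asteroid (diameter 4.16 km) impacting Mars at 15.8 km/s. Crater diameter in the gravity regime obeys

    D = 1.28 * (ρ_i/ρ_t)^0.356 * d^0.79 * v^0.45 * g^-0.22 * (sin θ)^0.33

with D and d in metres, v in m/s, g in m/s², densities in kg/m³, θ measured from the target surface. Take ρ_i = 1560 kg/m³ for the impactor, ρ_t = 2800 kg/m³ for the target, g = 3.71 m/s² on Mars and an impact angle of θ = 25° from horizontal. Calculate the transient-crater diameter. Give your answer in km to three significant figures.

D ≈ 32.9 km

In SI units: d = 4160 m, v = 15800 m/s.
(ρ_i/ρ_t)^0.356 = (1560/2800)^0.356 = 0.8120
d^0.79 = 4160^0.79 = 722.9
v^0.45 = 15800^0.45 = 77.52
g^-0.22 = 3.71^-0.22 = 0.7494
(sin 25°)^0.33 = 0.4226^0.33 = 0.7526
D = 1.28 × 0.8120 × 722.9 × 77.52 × 0.7494 × 0.7526 = 32850 m
   = 32.85 km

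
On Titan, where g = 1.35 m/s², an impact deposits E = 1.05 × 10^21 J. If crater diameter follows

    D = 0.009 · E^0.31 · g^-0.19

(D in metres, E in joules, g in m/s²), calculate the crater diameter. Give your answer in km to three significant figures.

D ≈ 27.9 km

E^0.31 = (1.05 × 10^21)^0.31 = 3.285 × 10^6
g^-0.19 = 1.35^-0.19 = 0.9446
D = 0.009 × 3.285 × 10^6 × 0.9446 = 27927 m
   = 27.93 km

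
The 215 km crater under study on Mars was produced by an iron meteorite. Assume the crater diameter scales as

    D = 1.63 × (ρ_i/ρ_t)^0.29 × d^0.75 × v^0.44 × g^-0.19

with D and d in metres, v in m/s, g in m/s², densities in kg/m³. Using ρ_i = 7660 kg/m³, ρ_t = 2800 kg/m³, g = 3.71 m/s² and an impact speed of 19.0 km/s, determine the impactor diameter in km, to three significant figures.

Rearranging for d: d = [D / (1.63 · (7660/2800)^0.29 · 19000^0.44 · 3.71^-0.19)]^(1/0.75).
D = 215000 m.
(7660/2800)^0.29 = 1.339
19000^0.44 = 76.32
3.71^-0.19 = 0.7795
Denominator = 1.63 × 1.339 × 76.32 × 0.7795 = 129.8
D / 129.8 = 215000 / 129.8 = 1656
d = 1656^(1/0.75) = 1656^1.3333 = 19587 m

d ≈ 19.6 km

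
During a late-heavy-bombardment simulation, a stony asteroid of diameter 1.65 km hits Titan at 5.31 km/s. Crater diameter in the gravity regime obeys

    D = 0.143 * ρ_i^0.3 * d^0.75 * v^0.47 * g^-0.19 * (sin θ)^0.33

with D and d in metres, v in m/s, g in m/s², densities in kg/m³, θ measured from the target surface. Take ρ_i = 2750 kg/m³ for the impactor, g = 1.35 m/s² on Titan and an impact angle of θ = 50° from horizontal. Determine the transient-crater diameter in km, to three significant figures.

In SI units: d = 1650 m, v = 5310 m/s.
ρ_i^0.3 = 2750^0.3 = 10.76
d^0.75 = 1650^0.75 = 258.9
v^0.47 = 5310^0.47 = 56.34
g^-0.19 = 1.35^-0.19 = 0.9446
(sin 50°)^0.33 = 0.7660^0.33 = 0.9158
D = 0.143 × 10.76 × 258.9 × 56.34 × 0.9446 × 0.9158 = 19415 m
   = 19.42 km

D ≈ 19.4 km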